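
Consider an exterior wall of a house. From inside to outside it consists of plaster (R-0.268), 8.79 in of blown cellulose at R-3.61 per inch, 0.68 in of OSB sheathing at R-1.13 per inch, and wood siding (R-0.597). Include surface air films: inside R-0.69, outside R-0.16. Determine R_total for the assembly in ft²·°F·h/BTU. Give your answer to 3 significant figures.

8.79 × 3.61 = 31.73
0.68 × 1.13 = 0.7684
R_total = 0.69 + 0.268 + 31.73 + 0.7684 + 0.597 + 0.16 = 34.22 ft²·°F·h/BTU

34.2 ft²·°F·h/BTU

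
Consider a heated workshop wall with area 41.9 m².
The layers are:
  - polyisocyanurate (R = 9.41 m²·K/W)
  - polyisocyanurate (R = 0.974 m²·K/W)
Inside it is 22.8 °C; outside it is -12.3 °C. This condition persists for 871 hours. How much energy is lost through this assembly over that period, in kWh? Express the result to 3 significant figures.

123 kWh

R_total = 9.41 + 0.974 = 10.38 m²·K/W
Q = 41.9 × (22.8 − (-12.3)) / 10.38 = 141.6 W
E = 141.6 W × 871 h / 1000 = 123.4 kWh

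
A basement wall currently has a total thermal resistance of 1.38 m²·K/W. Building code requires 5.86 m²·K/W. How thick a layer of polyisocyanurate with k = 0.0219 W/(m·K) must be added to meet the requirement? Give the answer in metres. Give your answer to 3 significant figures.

ΔR = 5.86 − 1.38 = 4.48 m²·K/W
L = ΔR × k = 4.48 × 0.0219 = 0.09811 m

0.0981 m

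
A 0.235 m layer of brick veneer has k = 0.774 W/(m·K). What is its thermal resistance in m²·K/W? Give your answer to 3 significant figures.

R = L/k = 0.235/0.774 = 0.3036 m²·K/W

0.304 m²·K/W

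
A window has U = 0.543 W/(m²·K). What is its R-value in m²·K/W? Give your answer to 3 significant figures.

R = 1/U = 1/0.543 = 1.842

1.84 m²·K/W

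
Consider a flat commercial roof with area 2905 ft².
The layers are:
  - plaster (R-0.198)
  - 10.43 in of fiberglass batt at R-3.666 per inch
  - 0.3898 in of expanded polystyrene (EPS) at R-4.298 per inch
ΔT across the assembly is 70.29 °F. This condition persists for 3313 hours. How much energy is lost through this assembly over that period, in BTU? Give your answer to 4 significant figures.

16870000 BTU

10.43 × 3.666 = 38.236
0.3898 × 4.298 = 1.6754
R_total = 0.198 + 38.236 + 1.6754 = 40.11 ft²·°F·h/BTU
Q = 2905 × 70.29 / 40.11 = 5090.8 BTU/h
E = 5090.8 × 3313 = 16866000 BTU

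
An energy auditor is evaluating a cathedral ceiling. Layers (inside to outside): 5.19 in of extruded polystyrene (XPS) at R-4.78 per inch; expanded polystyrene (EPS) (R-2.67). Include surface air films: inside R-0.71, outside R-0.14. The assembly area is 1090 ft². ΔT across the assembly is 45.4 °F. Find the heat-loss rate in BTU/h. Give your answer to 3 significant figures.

1750 BTU/h

5.19 × 4.78 = 24.81
R_total = 0.71 + 24.81 + 2.67 + 0.14 = 28.33 ft²·°F·h/BTU
Q = A·ΔT/R = 1090 × 45.4 / 28.33 = 1747 BTU/h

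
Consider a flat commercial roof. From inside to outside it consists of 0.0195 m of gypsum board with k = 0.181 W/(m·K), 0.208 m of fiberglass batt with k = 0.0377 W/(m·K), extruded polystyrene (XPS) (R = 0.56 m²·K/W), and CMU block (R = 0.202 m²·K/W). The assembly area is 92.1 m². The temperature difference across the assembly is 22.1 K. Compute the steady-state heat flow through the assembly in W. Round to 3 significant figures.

319 W

0.0195/0.181 = 0.1077
0.208/0.0377 = 5.517
R_total = 0.1077 + 5.517 + 0.56 + 0.202 = 6.387 m²·K/W
Q = A·ΔT/R = 92.1 × 22.1 / 6.387 = 318.7 W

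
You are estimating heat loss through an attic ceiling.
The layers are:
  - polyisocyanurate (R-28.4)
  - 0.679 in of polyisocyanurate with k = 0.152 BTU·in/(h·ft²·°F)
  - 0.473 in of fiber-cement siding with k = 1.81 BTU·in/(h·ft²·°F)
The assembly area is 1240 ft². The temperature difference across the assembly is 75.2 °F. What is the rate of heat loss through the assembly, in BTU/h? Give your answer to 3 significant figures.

0.679/0.152 = 4.467
0.473/1.81 = 0.2613
R_total = 28.4 + 4.467 + 0.2613 = 33.13 ft²·°F·h/BTU
Q = A·ΔT/R = 1240 × 75.2 / 33.13 = 2815 BTU/h

2810 BTU/h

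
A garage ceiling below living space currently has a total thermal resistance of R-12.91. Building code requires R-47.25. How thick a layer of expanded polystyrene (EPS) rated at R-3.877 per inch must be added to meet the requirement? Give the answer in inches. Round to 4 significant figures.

ΔR = 47.25 − 12.91 = 34.34 ft²·°F·h/BTU
L = ΔR / (R/in) = 34.34/3.877 = 8.8574 in

8.857 in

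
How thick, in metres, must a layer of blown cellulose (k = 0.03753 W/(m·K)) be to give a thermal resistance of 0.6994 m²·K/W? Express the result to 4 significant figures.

L = R·k = 0.6994 × 0.03753 = 0.026248 m

0.02625 m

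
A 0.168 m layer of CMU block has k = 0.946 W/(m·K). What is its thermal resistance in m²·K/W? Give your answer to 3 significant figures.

R = L/k = 0.168/0.946 = 0.1776 m²·K/W

0.178 m²·K/W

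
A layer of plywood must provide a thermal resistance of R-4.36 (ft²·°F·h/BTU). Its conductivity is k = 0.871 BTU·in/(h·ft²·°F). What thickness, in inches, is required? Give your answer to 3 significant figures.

3.80 in

L = R × k = 4.36 × 0.871 = 3.798 in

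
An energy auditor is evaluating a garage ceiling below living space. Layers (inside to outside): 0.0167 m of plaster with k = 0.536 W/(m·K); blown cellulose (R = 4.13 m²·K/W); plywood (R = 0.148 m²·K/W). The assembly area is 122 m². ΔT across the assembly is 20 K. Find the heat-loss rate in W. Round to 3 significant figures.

0.0167/0.536 = 0.03116
R_total = 0.03116 + 4.13 + 0.148 = 4.309 m²·K/W
Q = A·ΔT/R = 122 × 20 / 4.309 = 566.2 W

566 W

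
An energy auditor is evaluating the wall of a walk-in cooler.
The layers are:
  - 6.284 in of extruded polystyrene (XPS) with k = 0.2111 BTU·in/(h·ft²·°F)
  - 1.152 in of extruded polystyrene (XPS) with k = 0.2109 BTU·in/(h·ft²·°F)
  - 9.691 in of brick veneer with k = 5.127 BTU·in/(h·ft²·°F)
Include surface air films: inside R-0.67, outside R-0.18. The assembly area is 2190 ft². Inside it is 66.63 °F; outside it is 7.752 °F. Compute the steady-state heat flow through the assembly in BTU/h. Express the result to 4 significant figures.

3396 BTU/h

6.284/0.2111 = 29.768
1.152/0.2109 = 5.4623
9.691/5.127 = 1.8902
R_total = 0.67 + 29.768 + 5.4623 + 1.8902 + 0.18 = 37.97 ft²·°F·h/BTU
Q = A·ΔT/R = 2190 × (66.63 − 7.752) / 37.97 = 3395.9 BTU/h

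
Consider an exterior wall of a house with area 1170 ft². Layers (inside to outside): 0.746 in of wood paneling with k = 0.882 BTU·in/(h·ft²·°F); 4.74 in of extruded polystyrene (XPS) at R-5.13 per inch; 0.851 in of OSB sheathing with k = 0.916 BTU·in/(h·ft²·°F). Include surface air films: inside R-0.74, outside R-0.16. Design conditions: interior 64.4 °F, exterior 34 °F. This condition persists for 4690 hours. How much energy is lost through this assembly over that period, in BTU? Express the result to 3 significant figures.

0.746/0.882 = 0.8458
4.74 × 5.13 = 24.32
0.851/0.916 = 0.929
R_total = 0.74 + 0.8458 + 24.32 + 0.929 + 0.16 = 26.99 ft²·°F·h/BTU
Q = 1170 × (64.4 − 34) / 26.99 = 1318 BTU/h
E = 1318 × 4690 = 6180000 BTU

6180000 BTU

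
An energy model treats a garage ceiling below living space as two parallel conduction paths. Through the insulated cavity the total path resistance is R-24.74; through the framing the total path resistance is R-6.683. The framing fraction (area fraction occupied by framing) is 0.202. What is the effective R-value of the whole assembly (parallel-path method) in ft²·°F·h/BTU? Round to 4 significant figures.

16.00 ft²·°F·h/BTU

U_eff = 0.798/24.74 + 0.202/6.683 = 0.032255 + 0.030226 = 0.062481
R_eff = 1/U_eff = 16.005 ft²·°F·h/BTU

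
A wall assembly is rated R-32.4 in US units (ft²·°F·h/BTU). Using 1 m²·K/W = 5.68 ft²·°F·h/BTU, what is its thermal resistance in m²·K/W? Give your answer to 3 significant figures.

5.70 m²·K/W

R_SI = 32.4/5.68 = 5.704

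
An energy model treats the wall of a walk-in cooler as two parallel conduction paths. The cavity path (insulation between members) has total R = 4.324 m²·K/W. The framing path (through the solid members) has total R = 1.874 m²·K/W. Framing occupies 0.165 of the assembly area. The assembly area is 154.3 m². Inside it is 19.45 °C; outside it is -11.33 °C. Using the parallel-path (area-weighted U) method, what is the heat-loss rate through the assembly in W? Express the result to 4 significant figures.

1335 W

U_eff = 0.835/4.324 + 0.165/1.874 = 0.19311 + 0.088047 = 0.28116
R_eff = 1/U_eff = 3.5568 m²·K/W
Q = 154.3 × (19.45 − (-11.33)) / 3.5568 = 1335.3 W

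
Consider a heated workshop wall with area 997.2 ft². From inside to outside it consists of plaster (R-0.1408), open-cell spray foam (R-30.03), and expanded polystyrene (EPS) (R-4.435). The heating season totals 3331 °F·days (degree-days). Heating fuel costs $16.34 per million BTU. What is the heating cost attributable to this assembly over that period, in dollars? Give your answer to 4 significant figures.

R_total = 0.1408 + 30.03 + 4.435 = 34.606 ft²·°F·h/BTU
E = A × HDD × 24 / R = 997.2 × 3331 × 24 / 34.606 = 2303700 BTU
Cost = 2303700/10⁶ × 16.34 = $37.642

37.64 dollars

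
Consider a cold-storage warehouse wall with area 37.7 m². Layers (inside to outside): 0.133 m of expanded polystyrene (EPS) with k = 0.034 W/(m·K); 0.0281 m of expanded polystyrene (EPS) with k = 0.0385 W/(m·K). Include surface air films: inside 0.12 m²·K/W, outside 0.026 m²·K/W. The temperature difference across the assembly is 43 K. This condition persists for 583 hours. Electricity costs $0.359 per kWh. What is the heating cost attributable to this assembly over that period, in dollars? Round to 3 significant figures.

0.133/0.034 = 3.912
0.0281/0.0385 = 0.7299
R_total = 0.12 + 3.912 + 0.7299 + 0.026 = 4.788 m²·K/W
Q = 37.7 × 43 / 4.788 = 338.6 W
E = 338.6 W × 583 h / 1000 = 197.4 kWh
Cost = 197.4 × 0.359 = $70.87

70.9 dollars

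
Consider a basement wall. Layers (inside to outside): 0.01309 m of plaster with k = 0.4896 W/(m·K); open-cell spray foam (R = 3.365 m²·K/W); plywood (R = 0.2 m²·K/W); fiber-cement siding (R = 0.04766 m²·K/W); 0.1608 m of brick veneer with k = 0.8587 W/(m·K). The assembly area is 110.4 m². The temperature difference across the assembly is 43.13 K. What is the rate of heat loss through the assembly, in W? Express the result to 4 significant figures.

1244 W

0.01309/0.4896 = 0.026736
0.1608/0.8587 = 0.18726
R_total = 0.026736 + 3.365 + 0.2 + 0.04766 + 0.18726 = 3.8267 m²·K/W
Q = A·ΔT/R = 110.4 × 43.13 / 3.8267 = 1244.3 W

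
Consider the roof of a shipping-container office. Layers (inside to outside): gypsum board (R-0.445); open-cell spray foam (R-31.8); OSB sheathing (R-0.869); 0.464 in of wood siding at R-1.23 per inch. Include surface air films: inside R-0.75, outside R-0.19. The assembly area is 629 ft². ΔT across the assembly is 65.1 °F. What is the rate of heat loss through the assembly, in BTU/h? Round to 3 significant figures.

1180 BTU/h

0.464 × 1.23 = 0.5707
R_total = 0.75 + 0.445 + 31.8 + 0.869 + 0.5707 + 0.19 = 34.62 ft²·°F·h/BTU
Q = A·ΔT/R = 629 × 65.1 / 34.62 = 1183 BTU/h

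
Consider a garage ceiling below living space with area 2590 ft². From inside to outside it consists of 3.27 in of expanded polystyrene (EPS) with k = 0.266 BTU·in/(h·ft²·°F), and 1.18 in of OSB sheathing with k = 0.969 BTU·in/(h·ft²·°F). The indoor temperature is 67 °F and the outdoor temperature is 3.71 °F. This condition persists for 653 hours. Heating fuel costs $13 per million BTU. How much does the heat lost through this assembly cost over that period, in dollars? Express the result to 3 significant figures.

103 dollars

3.27/0.266 = 12.29
1.18/0.969 = 1.218
R_total = 12.29 + 1.218 = 13.51 ft²·°F·h/BTU
Q = 2590 × (67 − 3.71) / 13.51 = 12130 BTU/h
E = 12130 × 653 = 7922000 BTU
Cost = 7922000/10⁶ × 13 = $103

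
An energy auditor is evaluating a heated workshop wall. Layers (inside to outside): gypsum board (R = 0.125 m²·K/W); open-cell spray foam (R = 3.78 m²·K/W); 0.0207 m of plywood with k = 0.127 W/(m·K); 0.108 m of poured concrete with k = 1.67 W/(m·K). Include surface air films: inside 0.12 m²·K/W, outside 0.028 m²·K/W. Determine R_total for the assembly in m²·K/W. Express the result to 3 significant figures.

0.0207/0.127 = 0.163
0.108/1.67 = 0.06467
R_total = 0.12 + 0.125 + 3.78 + 0.163 + 0.06467 + 0.028 = 4.281 m²·K/W

4.28 m²·K/W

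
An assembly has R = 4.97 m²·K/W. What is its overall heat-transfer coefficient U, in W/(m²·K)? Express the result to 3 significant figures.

U = 1/R = 1/4.97 = 0.2012

0.201 W/(m²·K)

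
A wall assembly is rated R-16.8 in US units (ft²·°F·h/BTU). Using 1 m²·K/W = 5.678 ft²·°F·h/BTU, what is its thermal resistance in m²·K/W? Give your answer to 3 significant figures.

2.96 m²·K/W

R_SI = 16.8/5.678 = 2.959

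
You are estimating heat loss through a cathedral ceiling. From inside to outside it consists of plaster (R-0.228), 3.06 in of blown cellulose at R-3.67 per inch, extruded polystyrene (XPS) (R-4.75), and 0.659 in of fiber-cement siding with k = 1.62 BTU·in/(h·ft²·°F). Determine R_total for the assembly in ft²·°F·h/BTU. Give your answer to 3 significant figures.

16.6 ft²·°F·h/BTU

3.06 × 3.67 = 11.23
0.659/1.62 = 0.4068
R_total = 0.228 + 11.23 + 4.75 + 0.4068 = 16.61 ft²·°F·h/BTU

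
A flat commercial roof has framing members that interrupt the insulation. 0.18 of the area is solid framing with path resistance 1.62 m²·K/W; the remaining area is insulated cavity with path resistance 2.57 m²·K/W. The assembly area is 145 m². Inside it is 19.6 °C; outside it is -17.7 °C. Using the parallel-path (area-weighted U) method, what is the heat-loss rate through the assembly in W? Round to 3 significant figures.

2330 W

U_eff = 0.82/2.57 + 0.18/1.62 = 0.3191 + 0.1111 = 0.4302
R_eff = 1/U_eff = 2.325 m²·K/W
Q = 145 × (19.6 − (-17.7)) / 2.325 = 2327 W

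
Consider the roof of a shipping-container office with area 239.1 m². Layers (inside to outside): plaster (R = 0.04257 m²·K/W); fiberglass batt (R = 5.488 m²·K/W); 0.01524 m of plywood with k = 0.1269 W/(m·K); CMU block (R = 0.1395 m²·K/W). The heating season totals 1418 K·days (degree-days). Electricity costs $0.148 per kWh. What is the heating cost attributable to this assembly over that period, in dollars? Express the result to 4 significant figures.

0.01524/0.1269 = 0.12009
R_total = 0.04257 + 5.488 + 0.12009 + 0.1395 = 5.7902 m²·K/W
E = A × HDD × 24 / R / 1000 = 239.1 × 1418 × 24 / 5.7902 / 1000 = 1405.3 kWh
Cost = 1405.3 × 0.148 = $207.99

208.0 dollars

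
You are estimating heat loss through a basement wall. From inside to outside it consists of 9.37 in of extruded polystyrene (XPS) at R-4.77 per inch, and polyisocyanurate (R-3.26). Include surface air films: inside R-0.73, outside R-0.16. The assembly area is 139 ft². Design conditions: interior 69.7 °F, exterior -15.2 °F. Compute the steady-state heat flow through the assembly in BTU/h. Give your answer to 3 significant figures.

9.37 × 4.77 = 44.69
R_total = 0.73 + 44.69 + 3.26 + 0.16 = 48.84 ft²·°F·h/BTU
Q = A·ΔT/R = 139 × (69.7 − (-15.2)) / 48.84 = 241.6 BTU/h

242 BTU/h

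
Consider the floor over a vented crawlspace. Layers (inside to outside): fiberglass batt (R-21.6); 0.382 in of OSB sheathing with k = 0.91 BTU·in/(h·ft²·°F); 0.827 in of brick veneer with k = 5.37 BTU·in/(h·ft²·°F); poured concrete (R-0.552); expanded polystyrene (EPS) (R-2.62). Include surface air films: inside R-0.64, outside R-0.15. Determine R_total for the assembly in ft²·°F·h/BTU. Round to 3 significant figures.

0.382/0.91 = 0.4198
0.827/5.37 = 0.154
R_total = 0.64 + 21.6 + 0.4198 + 0.154 + 0.552 + 2.62 + 0.15 = 26.14 ft²·°F·h/BTU

26.1 ft²·°F·h/BTU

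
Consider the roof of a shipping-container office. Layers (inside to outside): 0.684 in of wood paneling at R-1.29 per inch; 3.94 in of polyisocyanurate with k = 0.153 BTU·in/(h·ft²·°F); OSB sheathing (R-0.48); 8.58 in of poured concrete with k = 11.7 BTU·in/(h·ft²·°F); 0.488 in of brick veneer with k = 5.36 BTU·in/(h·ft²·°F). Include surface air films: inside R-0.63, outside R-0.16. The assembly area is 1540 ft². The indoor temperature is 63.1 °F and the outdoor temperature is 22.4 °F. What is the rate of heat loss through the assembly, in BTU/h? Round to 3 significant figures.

0.684 × 1.29 = 0.8824
3.94/0.153 = 25.75
8.58/11.7 = 0.7333
0.488/5.36 = 0.09104
R_total = 0.63 + 0.8824 + 25.75 + 0.48 + 0.7333 + 0.09104 + 0.16 = 28.73 ft²·°F·h/BTU
Q = A·ΔT/R = 1540 × (63.1 − 22.4) / 28.73 = 2182 BTU/h

2180 BTU/h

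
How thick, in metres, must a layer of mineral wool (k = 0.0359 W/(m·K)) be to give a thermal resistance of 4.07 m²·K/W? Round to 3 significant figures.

L = R·k = 4.07 × 0.0359 = 0.1461 m

0.146 m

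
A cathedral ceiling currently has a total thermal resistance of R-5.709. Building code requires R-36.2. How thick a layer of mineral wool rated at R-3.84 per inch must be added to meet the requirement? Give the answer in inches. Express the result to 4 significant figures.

ΔR = 36.2 − 5.709 = 30.491 ft²·°F·h/BTU
L = ΔR / (R/in) = 30.491/3.84 = 7.9404 in

7.940 in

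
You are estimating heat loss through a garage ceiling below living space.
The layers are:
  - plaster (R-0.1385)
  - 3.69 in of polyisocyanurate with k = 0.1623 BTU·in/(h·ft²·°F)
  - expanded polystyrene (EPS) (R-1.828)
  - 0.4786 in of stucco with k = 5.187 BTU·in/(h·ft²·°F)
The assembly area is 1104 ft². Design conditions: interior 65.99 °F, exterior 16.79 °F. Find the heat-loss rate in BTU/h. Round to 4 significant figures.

3.69/0.1623 = 22.736
0.4786/5.187 = 0.092269
R_total = 0.1385 + 22.736 + 1.828 + 0.092269 = 24.794 ft²·°F·h/BTU
Q = A·ΔT/R = 1104 × (65.99 − 16.79) / 24.794 = 2190.7 BTU/h

2191 BTU/h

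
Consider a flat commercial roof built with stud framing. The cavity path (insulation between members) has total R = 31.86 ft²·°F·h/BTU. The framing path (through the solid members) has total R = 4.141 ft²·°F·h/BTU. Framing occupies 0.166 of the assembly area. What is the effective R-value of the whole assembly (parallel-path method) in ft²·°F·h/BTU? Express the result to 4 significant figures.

U_eff = 0.834/31.86 + 0.166/4.141 = 0.026177 + 0.040087 = 0.066264
R_eff = 1/U_eff = 15.091 ft²·°F·h/BTU

15.09 ft²·°F·h/BTU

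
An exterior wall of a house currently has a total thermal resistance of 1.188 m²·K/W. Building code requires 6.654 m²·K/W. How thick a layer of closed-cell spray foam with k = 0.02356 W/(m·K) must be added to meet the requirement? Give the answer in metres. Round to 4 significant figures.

0.1288 m

ΔR = 6.654 − 1.188 = 5.466 m²·K/W
L = ΔR × k = 5.466 × 0.02356 = 0.12878 m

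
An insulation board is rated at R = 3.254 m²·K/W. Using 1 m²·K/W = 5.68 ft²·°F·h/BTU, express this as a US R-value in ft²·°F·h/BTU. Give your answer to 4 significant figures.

18.48 ft²·°F·h/BTU

R_US = 3.254 × 5.68 = 18.483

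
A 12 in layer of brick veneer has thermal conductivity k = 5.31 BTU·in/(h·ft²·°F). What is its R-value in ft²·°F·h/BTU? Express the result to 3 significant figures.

2.26 ft²·°F·h/BTU

R = L/k = 12/5.31 = 2.26 ft²·°F·h/BTU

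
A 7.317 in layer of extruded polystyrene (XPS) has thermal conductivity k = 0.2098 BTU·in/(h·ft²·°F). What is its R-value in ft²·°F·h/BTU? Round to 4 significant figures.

R = L/k = 7.317/0.2098 = 34.876 ft²·°F·h/BTU

34.88 ft²·°F·h/BTU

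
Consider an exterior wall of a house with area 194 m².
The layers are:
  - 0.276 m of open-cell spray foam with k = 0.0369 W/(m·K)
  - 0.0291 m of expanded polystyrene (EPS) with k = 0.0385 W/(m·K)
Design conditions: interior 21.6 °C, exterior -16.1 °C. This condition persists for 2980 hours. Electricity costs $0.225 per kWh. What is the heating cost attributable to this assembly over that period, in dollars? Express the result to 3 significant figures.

0.276/0.0369 = 7.48
0.0291/0.0385 = 0.7558
R_total = 7.48 + 0.7558 = 8.236 m²·K/W
Q = 194 × (21.6 − (-16.1)) / 8.236 = 888.1 W
E = 888.1 W × 2980 h / 1000 = 2646 kWh
Cost = 2646 × 0.225 = $595.5

595 dollars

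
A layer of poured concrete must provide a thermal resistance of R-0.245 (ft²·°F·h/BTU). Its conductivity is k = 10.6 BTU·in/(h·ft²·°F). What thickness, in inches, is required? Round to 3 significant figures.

2.60 in

L = R × k = 0.245 × 10.6 = 2.597 in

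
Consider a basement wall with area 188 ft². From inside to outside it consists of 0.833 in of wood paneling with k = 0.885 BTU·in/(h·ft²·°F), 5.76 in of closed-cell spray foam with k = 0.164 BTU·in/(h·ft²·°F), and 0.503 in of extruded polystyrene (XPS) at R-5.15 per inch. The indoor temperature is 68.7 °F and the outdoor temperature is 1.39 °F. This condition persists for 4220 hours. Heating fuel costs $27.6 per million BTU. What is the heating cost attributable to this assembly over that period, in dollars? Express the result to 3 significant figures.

0.833/0.885 = 0.9412
5.76/0.164 = 35.12
0.503 × 5.15 = 2.59
R_total = 0.9412 + 35.12 + 2.59 = 38.65 ft²·°F·h/BTU
Q = 188 × (68.7 − 1.39) / 38.65 = 327.4 BTU/h
E = 327.4 × 4220 = 1382000 BTU
Cost = 1382000/10⁶ × 27.6 = $38.13

38.1 dollars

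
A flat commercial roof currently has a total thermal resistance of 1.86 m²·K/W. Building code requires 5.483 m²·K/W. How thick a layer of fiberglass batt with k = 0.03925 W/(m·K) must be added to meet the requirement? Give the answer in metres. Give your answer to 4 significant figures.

ΔR = 5.483 − 1.86 = 3.623 m²·K/W
L = ΔR × k = 3.623 × 0.03925 = 0.1422 m

0.1422 m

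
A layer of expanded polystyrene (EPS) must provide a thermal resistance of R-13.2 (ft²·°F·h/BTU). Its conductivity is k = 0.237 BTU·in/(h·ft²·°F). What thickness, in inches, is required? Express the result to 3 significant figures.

L = R × k = 13.2 × 0.237 = 3.128 in

3.13 in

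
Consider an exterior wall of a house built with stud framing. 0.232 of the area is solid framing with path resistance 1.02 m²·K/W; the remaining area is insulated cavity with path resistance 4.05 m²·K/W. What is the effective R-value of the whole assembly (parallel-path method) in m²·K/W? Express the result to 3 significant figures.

U_eff = 0.768/4.05 + 0.232/1.02 = 0.1896 + 0.2275 = 0.4171
R_eff = 1/U_eff = 2.398 m²·K/W

2.40 m²·K/W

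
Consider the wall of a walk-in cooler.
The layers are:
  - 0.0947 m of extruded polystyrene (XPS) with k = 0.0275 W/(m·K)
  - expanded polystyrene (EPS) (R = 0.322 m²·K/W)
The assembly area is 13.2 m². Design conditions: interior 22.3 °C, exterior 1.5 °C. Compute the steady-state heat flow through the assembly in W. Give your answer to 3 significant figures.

0.0947/0.0275 = 3.444
R_total = 3.444 + 0.322 = 3.766 m²·K/W
Q = A·ΔT/R = 13.2 × (22.3 − 1.5) / 3.766 = 72.91 W

72.9 W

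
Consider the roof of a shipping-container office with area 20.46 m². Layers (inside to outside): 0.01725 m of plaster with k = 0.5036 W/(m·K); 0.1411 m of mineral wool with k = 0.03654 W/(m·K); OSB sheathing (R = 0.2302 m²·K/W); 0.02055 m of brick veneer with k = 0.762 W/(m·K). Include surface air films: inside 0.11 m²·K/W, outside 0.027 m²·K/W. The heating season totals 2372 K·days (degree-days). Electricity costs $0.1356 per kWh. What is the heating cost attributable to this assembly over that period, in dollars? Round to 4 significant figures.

0.01725/0.5036 = 0.034253
0.1411/0.03654 = 3.8615
0.02055/0.762 = 0.026969
R_total = 0.11 + 0.034253 + 3.8615 + 0.2302 + 0.026969 + 0.027 = 4.2899 m²·K/W
E = A × HDD × 24 / R / 1000 = 20.46 × 2372 × 24 / 4.2899 / 1000 = 271.51 kWh
Cost = 271.51 × 0.1356 = $36.816

36.82 dollars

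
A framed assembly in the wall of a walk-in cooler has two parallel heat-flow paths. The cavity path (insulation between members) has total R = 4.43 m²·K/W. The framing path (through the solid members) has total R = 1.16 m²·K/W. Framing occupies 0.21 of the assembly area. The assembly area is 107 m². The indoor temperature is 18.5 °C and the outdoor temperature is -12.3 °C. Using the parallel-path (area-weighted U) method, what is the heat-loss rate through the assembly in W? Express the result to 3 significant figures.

1180 W

U_eff = 0.79/4.43 + 0.21/1.16 = 0.1783 + 0.181 = 0.3594
R_eff = 1/U_eff = 2.783 m²·K/W
Q = 107 × (18.5 − (-12.3)) / 2.783 = 1184 W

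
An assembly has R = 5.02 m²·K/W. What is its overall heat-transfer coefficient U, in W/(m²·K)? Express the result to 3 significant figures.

0.199 W/(m²·K)

U = 1/R = 1/5.02 = 0.1992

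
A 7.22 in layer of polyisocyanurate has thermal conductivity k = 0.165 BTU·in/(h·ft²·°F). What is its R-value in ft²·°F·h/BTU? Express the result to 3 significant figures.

R = L/k = 7.22/0.165 = 43.76 ft²·°F·h/BTU

43.8 ft²·°F·h/BTU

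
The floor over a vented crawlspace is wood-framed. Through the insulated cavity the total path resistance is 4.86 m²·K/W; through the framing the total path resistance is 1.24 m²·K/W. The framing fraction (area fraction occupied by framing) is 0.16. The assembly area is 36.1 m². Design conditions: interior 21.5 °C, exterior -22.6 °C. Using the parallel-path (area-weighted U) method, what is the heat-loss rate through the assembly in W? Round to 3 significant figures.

U_eff = 0.84/4.86 + 0.16/1.24 = 0.1728 + 0.129 = 0.3019
R_eff = 1/U_eff = 3.313 m²·K/W
Q = 36.1 × (21.5 − (-22.6)) / 3.313 = 480.6 W

481 W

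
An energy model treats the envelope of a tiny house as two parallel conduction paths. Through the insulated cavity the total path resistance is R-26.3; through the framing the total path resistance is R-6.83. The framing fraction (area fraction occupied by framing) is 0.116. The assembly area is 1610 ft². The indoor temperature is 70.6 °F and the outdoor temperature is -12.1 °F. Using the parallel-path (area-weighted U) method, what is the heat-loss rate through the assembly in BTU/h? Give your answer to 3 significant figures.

U_eff = 0.884/26.3 + 0.116/6.83 = 0.03361 + 0.01698 = 0.0506
R_eff = 1/U_eff = 19.76 ft²·°F·h/BTU
Q = 1610 × (70.6 − (-12.1)) / 19.76 = 6737 BTU/h

6740 BTU/h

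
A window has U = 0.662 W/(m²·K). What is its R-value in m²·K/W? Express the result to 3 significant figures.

1.51 m²·K/W

R = 1/U = 1/0.662 = 1.511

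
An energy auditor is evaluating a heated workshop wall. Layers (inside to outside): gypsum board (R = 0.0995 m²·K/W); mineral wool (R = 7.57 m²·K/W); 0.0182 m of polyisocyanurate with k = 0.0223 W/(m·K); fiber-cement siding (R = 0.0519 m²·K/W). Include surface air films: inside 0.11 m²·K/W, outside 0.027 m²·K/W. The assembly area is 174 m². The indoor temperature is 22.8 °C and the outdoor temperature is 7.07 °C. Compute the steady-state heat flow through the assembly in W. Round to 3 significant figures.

316 W

0.0182/0.0223 = 0.8161
R_total = 0.11 + 0.0995 + 7.57 + 0.8161 + 0.0519 + 0.027 = 8.675 m²·K/W
Q = A·ΔT/R = 174 × (22.8 − 7.07) / 8.675 = 315.5 W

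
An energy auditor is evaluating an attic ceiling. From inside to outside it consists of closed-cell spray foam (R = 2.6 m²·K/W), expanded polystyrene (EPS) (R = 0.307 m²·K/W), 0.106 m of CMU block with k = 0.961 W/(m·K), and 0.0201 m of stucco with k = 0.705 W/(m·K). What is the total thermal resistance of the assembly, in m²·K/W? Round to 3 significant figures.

0.106/0.961 = 0.1103
0.0201/0.705 = 0.02851
R_total = 2.6 + 0.307 + 0.1103 + 0.02851 = 3.046 m²·K/W

3.05 m²·K/W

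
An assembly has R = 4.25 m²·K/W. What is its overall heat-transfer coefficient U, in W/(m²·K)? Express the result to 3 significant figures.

0.235 W/(m²·K)

U = 1/R = 1/4.25 = 0.2353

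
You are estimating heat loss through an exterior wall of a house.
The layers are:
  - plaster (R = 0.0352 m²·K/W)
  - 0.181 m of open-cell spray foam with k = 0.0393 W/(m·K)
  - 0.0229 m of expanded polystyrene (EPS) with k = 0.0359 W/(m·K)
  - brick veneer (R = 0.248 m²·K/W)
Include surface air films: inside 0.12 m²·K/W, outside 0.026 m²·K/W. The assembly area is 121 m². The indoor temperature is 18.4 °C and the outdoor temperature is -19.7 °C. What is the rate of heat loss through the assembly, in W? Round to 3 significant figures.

813 W

0.181/0.0393 = 4.606
0.0229/0.0359 = 0.6379
R_total = 0.12 + 0.0352 + 4.606 + 0.6379 + 0.248 + 0.026 = 5.673 m²·K/W
Q = A·ΔT/R = 121 × (18.4 − (-19.7)) / 5.673 = 812.7 W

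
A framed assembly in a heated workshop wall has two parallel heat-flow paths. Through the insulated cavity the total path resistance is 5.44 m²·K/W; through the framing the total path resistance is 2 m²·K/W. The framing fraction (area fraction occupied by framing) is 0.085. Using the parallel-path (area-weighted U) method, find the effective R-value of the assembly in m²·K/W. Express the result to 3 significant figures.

4.75 m²·K/W

U_eff = 0.915/5.44 + 0.085/2 = 0.1682 + 0.0425 = 0.2107
R_eff = 1/U_eff = 4.746 m²·K/W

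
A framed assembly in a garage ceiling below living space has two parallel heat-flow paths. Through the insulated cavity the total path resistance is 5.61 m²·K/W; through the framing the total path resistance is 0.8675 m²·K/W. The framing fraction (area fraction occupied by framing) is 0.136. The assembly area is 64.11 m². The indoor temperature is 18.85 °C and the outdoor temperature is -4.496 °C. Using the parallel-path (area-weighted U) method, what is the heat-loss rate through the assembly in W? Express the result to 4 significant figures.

U_eff = 0.864/5.61 + 0.136/0.8675 = 0.15401 + 0.15677 = 0.31078
R_eff = 1/U_eff = 3.2177 m²·K/W
Q = 64.11 × (18.85 − (-4.496)) / 3.2177 = 465.15 W

465.2 W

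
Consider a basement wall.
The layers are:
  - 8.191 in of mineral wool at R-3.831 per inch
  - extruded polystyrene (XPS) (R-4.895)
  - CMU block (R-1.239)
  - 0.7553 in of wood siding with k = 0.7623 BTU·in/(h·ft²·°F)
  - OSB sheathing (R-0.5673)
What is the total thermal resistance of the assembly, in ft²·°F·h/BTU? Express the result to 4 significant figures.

39.07 ft²·°F·h/BTU

8.191 × 3.831 = 31.38
0.7553/0.7623 = 0.99082
R_total = 31.38 + 4.895 + 1.239 + 0.99082 + 0.5673 = 39.072 ft²·°F·h/BTU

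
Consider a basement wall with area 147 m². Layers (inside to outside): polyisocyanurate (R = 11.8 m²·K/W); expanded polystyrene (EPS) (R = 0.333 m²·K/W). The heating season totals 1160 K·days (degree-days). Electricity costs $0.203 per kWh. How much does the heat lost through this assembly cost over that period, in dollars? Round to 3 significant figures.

R_total = 11.8 + 0.333 = 12.13 m²·K/W
E = A × HDD × 24 / R / 1000 = 147 × 1160 × 24 / 12.13 / 1000 = 337.3 kWh
Cost = 337.3 × 0.203 = $68.47

68.5 dollars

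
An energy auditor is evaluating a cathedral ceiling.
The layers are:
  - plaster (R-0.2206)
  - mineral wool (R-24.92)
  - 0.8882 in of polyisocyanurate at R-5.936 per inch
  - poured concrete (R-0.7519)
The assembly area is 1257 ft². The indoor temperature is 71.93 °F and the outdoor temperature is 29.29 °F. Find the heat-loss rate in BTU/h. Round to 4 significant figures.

1720 BTU/h

0.8882 × 5.936 = 5.2724
R_total = 0.2206 + 24.92 + 5.2724 + 0.7519 = 31.165 ft²·°F·h/BTU
Q = A·ΔT/R = 1257 × (71.93 − 29.29) / 31.165 = 1719.8 BTU/h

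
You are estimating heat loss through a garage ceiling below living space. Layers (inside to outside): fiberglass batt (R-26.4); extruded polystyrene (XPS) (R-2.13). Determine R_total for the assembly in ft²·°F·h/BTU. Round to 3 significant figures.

R_total = 26.4 + 2.13 = 28.53 ft²·°F·h/BTU

28.5 ft²·°F·h/BTU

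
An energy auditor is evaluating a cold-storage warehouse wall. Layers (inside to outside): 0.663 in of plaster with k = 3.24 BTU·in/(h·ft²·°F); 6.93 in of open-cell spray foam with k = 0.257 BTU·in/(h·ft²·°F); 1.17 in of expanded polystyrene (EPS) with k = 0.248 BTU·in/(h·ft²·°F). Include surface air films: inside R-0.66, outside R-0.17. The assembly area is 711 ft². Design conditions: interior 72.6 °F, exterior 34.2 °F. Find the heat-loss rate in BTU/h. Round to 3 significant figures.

834 BTU/h

0.663/3.24 = 0.2046
6.93/0.257 = 26.96
1.17/0.248 = 4.718
R_total = 0.66 + 0.2046 + 26.96 + 4.718 + 0.17 = 32.72 ft²·°F·h/BTU
Q = A·ΔT/R = 711 × (72.6 − 34.2) / 32.72 = 834.5 BTU/h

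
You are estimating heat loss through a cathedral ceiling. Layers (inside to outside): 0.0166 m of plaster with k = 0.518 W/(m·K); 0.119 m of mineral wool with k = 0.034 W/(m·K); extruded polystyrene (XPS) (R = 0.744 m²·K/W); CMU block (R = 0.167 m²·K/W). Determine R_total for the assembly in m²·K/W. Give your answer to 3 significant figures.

0.0166/0.518 = 0.03205
0.119/0.034 = 3.5
R_total = 0.03205 + 3.5 + 0.744 + 0.167 = 4.443 m²·K/W

4.44 m²·K/W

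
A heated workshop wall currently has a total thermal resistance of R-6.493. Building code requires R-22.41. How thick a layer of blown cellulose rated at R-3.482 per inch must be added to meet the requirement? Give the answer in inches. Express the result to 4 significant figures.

4.571 in

ΔR = 22.41 − 6.493 = 15.917 ft²·°F·h/BTU
L = ΔR / (R/in) = 15.917/3.482 = 4.5712 in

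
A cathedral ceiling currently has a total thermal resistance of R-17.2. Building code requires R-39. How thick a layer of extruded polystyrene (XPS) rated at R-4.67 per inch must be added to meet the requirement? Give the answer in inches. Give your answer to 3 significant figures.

ΔR = 39 − 17.2 = 21.8 ft²·°F·h/BTU
L = ΔR / (R/in) = 21.8/4.67 = 4.668 in

4.67 in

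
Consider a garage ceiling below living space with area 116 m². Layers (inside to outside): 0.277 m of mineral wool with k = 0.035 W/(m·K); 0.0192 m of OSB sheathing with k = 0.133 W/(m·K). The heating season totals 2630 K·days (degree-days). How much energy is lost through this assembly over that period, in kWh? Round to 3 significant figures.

909 kWh

0.277/0.035 = 7.914
0.0192/0.133 = 0.1444
R_total = 7.914 + 0.1444 = 8.059 m²·K/W
E = A × HDD × 24 / R / 1000 = 116 × 2630 × 24 / 8.059 / 1000 = 908.6 kWh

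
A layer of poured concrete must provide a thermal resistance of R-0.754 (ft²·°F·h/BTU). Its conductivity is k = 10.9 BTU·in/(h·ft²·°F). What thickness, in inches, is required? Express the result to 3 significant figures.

8.22 in

L = R × k = 0.754 × 10.9 = 8.219 in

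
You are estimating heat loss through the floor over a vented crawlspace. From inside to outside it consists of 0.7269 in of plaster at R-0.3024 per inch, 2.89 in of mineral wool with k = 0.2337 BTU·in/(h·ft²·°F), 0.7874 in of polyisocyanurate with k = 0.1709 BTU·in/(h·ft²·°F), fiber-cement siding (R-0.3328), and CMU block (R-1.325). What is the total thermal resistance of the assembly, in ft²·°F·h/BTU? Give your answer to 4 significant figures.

0.7269 × 0.3024 = 0.21981
2.89/0.2337 = 12.366
0.7874/0.1709 = 4.6074
R_total = 0.21981 + 12.366 + 4.6074 + 0.3328 + 1.325 = 18.851 ft²·°F·h/BTU

18.85 ft²·°F·h/BTU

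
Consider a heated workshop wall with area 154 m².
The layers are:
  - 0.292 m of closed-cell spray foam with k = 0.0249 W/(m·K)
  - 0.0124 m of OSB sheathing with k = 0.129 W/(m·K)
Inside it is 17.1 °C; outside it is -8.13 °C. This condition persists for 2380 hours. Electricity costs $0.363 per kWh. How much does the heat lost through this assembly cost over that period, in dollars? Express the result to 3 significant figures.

284 dollars

0.292/0.0249 = 11.73
0.0124/0.129 = 0.09612
R_total = 11.73 + 0.09612 = 11.82 m²·K/W
Q = 154 × (17.1 − (-8.13)) / 11.82 = 328.6 W
E = 328.6 W × 2380 h / 1000 = 782.1 kWh
Cost = 782.1 × 0.363 = $283.9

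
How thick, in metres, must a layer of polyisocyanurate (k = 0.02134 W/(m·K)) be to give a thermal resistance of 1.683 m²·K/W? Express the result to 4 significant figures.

L = R·k = 1.683 × 0.02134 = 0.035915 m

0.03592 m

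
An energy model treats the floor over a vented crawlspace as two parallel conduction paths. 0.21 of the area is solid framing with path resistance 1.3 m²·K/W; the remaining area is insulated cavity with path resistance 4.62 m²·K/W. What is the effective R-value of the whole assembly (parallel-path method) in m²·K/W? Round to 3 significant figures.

U_eff = 0.79/4.62 + 0.21/1.3 = 0.171 + 0.1615 = 0.3325
R_eff = 1/U_eff = 3.007 m²·K/W

3.01 m²·K/W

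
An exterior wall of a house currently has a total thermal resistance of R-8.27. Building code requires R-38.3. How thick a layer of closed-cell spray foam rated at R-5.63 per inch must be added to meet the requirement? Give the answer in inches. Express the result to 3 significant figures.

5.33 in

ΔR = 38.3 − 8.27 = 30.03 ft²·°F·h/BTU
L = ΔR / (R/in) = 30.03/5.63 = 5.334 in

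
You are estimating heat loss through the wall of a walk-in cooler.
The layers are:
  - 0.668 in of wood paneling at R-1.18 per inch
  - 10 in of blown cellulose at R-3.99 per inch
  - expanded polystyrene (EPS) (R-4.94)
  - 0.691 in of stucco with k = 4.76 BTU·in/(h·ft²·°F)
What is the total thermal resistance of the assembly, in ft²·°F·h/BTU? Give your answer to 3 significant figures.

0.668 × 1.18 = 0.7882
10 × 3.99 = 39.9
0.691/4.76 = 0.1452
R_total = 0.7882 + 39.9 + 4.94 + 0.1452 = 45.77 ft²·°F·h/BTU

45.8 ft²·°F·h/BTU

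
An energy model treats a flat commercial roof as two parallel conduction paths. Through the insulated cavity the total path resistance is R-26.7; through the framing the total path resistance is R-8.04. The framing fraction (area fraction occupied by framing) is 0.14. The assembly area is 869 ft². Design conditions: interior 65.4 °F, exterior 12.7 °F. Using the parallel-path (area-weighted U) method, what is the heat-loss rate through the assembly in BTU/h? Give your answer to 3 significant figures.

U_eff = 0.86/26.7 + 0.14/8.04 = 0.03221 + 0.01741 = 0.04962
R_eff = 1/U_eff = 20.15 ft²·°F·h/BTU
Q = 869 × (65.4 − 12.7) / 20.15 = 2273 BTU/h

2270 BTU/h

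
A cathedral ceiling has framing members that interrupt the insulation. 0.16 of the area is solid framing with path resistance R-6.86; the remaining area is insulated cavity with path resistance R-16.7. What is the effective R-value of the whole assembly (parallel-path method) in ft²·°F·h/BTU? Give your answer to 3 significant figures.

13.6 ft²·°F·h/BTU

U_eff = 0.84/16.7 + 0.16/6.86 = 0.0503 + 0.02332 = 0.07362
R_eff = 1/U_eff = 13.58 ft²·°F·h/BTU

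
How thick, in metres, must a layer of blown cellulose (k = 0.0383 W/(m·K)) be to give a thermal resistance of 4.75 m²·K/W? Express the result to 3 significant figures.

L = R·k = 4.75 × 0.0383 = 0.1819 m

0.182 m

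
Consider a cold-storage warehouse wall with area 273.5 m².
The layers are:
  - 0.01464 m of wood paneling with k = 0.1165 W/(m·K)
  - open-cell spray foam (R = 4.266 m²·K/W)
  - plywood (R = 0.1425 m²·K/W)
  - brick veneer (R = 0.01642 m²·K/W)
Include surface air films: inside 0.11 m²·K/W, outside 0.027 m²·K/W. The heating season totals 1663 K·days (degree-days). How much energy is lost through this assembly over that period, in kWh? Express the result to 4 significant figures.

0.01464/0.1165 = 0.12567
R_total = 0.11 + 0.12567 + 4.266 + 0.1425 + 0.01642 + 0.027 = 4.6876 m²·K/W
E = A × HDD × 24 / R / 1000 = 273.5 × 1663 × 24 / 4.6876 / 1000 = 2328.7 kWh

2329 kWh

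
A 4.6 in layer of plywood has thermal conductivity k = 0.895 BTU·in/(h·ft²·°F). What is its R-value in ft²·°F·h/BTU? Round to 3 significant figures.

R = L/k = 4.6/0.895 = 5.14 ft²·°F·h/BTU

5.14 ft²·°F·h/BTU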